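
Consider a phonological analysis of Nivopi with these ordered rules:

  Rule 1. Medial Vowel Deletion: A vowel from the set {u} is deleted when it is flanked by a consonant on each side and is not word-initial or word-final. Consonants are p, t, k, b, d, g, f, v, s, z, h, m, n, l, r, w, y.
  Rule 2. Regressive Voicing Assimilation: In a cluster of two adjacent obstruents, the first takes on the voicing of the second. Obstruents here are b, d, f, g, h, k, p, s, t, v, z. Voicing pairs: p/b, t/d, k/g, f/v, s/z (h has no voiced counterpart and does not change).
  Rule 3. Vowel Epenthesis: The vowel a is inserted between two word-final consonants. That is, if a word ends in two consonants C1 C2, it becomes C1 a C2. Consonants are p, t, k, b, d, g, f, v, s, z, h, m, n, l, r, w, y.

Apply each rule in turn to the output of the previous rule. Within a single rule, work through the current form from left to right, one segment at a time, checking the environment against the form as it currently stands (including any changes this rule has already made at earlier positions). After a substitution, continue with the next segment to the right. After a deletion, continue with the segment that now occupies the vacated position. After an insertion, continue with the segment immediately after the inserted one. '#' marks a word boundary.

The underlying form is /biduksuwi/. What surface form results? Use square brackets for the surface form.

Rule 1 Medial Vowel Deletion: [biduksuwi] → [bidkswi]
Rule 2 Regressive Voicing Assimilation: [bidkswi] → [bitkswi]
Rule 3 Vowel Epenthesis: no change — [bitkswi]

[bitkswi]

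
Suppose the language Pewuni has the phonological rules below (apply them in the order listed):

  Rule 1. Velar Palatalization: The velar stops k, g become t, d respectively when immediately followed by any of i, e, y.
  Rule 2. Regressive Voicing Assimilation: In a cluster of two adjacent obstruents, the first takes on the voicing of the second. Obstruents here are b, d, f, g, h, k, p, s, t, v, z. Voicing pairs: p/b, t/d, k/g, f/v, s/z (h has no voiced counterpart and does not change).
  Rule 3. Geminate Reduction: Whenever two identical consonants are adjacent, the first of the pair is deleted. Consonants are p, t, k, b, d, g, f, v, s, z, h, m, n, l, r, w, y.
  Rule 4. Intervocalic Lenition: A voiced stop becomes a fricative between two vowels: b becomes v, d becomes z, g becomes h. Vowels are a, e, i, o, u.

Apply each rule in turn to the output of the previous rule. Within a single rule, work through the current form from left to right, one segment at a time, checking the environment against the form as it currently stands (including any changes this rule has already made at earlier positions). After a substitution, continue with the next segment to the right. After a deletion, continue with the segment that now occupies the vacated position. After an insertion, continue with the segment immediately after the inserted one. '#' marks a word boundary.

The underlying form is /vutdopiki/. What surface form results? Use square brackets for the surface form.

[vuzopiti]

Rule 1 Velar Palatalization: [vutdopiki] → [vutdopiti]
Rule 2 Regressive Voicing Assimilation: [vutdopiti] → [vuddopiti]
Rule 3 Geminate Reduction: [vuddopiti] → [vudopiti]
Rule 4 Intervocalic Lenition: [vudopiti] → [vuzopiti]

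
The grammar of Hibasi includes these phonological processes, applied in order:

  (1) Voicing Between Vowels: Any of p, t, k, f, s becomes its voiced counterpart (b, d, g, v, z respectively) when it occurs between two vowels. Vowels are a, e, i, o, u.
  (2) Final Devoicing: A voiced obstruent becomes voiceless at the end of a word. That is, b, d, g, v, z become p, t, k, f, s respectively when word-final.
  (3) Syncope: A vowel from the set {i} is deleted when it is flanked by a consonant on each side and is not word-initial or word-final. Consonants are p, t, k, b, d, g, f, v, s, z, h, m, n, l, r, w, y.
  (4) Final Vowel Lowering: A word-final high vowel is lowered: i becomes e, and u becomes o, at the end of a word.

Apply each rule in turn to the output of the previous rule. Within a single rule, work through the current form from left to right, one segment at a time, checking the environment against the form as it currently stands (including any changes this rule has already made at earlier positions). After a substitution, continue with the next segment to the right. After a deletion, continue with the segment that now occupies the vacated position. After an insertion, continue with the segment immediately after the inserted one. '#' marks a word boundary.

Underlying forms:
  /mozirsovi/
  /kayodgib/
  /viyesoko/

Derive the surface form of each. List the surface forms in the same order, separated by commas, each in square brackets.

/mozirsovi/:
  (1) Voicing Between Vowels: no change — [mozirsovi]
  (2) Final Devoicing: no change — [mozirsovi]
  (3) Syncope: [mozirsovi] → [mozrsovi]
  (4) Final Vowel Lowering: [mozrsovi] → [mozrsove]
/kayodgib/:
  (1) Voicing Between Vowels: no change — [kayodgib]
  (2) Final Devoicing: [kayodgib] → [kayodgip]
  (3) Syncope: [kayodgip] → [kayodgp]
  (4) Final Vowel Lowering: no change — [kayodgp]
/viyesoko/:
  (1) Voicing Between Vowels: [viyesoko] → [viyezogo]
  (2) Final Devoicing: no change — [viyezogo]
  (3) Syncope: [viyezogo] → [vyezogo]
  (4) Final Vowel Lowering: no change — [vyezogo]

[mozrsove], [kayodgp], [vyezogo]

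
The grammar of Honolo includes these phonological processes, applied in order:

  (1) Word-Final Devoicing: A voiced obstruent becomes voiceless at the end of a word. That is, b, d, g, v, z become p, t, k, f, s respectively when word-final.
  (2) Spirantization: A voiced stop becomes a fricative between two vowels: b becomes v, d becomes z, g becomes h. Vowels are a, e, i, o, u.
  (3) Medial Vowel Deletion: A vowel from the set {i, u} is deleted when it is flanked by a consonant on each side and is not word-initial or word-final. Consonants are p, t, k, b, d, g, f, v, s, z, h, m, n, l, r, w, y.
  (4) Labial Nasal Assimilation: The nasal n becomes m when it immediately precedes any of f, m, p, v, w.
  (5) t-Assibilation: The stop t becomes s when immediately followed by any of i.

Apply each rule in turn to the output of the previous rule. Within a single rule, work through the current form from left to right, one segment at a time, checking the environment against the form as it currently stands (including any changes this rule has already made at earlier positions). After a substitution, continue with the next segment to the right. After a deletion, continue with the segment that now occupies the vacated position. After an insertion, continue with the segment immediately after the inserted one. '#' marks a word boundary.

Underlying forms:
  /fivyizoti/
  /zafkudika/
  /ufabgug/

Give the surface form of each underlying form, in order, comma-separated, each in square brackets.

/fivyizoti/:
  (1) Word-Final Devoicing: no change — [fivyizoti]
  (2) Spirantization: no change — [fivyizoti]
  (3) Medial Vowel Deletion: [fivyizoti] → [fvyzoti]
  (4) Labial Nasal Assimilation: no change — [fvyzoti]
  (5) t-Assibilation: [fvyzoti] → [fvyzosi]
/zafkudika/:
  (1) Word-Final Devoicing: no change — [zafkudika]
  (2) Spirantization: [zafkudika] → [zafkuzika]
  (3) Medial Vowel Deletion: [zafkuzika] → [zafkzka]
  (4) Labial Nasal Assimilation: no change — [zafkzka]
  (5) t-Assibilation: no change — [zafkzka]
/ufabgug/:
  (1) Word-Final Devoicing: [ufabgug] → [ufabguk]
  (2) Spirantization: no change — [ufabguk]
  (3) Medial Vowel Deletion: [ufabguk] → [ufabgk]
  (4) Labial Nasal Assimilation: no change — [ufabgk]
  (5) t-Assibilation: no change — [ufabgk]

[fvyzosi], [zafkzka], [ufabgk]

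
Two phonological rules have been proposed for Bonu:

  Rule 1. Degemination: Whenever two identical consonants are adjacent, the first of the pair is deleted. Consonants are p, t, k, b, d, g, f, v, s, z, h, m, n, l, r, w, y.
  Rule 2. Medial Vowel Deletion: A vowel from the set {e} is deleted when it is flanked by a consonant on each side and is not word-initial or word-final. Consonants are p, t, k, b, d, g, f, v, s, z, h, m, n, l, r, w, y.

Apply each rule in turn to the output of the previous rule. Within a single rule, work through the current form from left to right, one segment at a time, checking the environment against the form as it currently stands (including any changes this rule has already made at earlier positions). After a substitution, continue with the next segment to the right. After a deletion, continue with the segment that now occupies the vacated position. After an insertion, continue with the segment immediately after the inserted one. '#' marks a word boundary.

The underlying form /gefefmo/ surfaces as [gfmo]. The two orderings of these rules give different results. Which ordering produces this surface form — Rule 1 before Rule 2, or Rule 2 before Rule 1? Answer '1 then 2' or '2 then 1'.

Order 1 then 2:
  1 Degemination: no change — [gefefmo]
  2 Medial Vowel Deletion: [gefefmo] → [gffmo]
  result: [gffmo]
Order 2 then 1:
  2 Medial Vowel Deletion: [gefefmo] → [gffmo]
  1 Degemination: [gffmo] → [gfmo]
  result: [gfmo]

2 then 1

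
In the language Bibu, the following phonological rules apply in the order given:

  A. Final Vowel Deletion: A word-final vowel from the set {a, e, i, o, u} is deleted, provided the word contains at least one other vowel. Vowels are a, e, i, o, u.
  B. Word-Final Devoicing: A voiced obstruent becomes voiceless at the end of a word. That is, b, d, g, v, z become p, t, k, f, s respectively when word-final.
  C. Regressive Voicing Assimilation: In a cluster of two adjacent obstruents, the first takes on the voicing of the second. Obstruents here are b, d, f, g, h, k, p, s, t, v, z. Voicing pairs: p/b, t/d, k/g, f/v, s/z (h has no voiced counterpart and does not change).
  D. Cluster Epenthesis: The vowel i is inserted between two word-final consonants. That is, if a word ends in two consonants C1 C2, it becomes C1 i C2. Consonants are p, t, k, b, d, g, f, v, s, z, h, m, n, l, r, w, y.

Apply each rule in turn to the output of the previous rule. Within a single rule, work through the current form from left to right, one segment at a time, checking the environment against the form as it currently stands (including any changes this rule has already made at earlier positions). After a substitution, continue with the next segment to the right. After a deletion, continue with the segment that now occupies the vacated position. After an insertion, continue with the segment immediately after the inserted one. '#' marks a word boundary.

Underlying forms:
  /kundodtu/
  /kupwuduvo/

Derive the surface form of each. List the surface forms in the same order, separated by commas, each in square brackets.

/kundodtu/:
  A Final Vowel Deletion: [kundodtu] → [kundodt]
  B Word-Final Devoicing: no change — [kundodt]
  C Regressive Voicing Assimilation: [kundodt] → [kundott]
  D Cluster Epenthesis: [kundott] → [kundotit]
/kupwuduvo/:
  A Final Vowel Deletion: [kupwuduvo] → [kupwuduv]
  B Word-Final Devoicing: [kupwuduv] → [kupwuduf]
  C Regressive Voicing Assimilation: no change — [kupwuduf]
  D Cluster Epenthesis: no change — [kupwuduf]

[kundotit], [kupwuduf]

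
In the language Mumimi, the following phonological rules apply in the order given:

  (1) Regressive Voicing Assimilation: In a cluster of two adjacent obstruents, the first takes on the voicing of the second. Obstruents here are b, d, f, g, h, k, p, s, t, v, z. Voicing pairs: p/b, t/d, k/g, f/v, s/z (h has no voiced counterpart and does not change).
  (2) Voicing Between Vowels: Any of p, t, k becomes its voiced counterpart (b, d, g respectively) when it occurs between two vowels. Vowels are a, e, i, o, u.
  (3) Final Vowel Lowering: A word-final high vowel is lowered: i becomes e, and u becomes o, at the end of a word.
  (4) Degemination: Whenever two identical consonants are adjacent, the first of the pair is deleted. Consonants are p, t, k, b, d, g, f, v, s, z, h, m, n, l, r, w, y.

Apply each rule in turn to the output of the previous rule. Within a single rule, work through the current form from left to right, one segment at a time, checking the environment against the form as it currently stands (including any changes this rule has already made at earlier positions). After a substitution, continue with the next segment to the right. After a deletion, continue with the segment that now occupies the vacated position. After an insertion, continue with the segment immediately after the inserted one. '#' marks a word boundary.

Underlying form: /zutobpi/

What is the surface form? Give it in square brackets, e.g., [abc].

(1) Regressive Voicing Assimilation: [zutobpi] → [zutoppi]
(2) Voicing Between Vowels: [zutoppi] → [zudoppi]
(3) Final Vowel Lowering: [zudoppi] → [zudoppe]
(4) Degemination: [zudoppe] → [zudope]

[zudope]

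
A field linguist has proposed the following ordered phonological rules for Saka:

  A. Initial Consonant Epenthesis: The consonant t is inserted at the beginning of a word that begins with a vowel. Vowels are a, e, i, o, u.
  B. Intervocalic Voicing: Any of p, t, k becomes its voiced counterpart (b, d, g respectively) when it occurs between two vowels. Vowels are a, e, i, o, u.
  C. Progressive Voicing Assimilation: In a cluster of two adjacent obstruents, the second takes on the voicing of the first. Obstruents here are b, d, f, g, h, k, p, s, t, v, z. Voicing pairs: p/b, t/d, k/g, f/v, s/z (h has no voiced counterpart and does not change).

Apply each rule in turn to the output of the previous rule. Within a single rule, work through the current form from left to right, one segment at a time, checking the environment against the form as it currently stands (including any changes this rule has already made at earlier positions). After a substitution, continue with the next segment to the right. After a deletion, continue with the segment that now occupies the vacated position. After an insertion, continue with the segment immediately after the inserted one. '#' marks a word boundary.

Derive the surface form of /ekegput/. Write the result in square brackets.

A Initial Consonant Epenthesis: [ekegput] → [tekegput]
B Intervocalic Voicing: [tekegput] → [tegegput]
C Progressive Voicing Assimilation: [tegegput] → [tegegbut]

[tegegbut]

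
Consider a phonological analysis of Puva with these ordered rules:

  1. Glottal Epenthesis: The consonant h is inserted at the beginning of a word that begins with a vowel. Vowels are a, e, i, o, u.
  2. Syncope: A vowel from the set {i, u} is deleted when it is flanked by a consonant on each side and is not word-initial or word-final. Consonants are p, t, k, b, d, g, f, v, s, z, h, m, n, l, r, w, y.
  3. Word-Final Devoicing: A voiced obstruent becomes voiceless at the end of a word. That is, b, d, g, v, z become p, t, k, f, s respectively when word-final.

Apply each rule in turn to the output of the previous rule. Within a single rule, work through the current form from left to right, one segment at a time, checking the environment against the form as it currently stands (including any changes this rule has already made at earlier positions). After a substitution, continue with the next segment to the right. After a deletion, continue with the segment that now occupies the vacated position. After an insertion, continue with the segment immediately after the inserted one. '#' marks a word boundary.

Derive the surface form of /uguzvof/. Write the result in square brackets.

[hgzvof]

1 Glottal Epenthesis: [uguzvof] → [huguzvof]
2 Syncope: [huguzvof] → [hgzvof]
3 Word-Final Devoicing: no change — [hgzvof]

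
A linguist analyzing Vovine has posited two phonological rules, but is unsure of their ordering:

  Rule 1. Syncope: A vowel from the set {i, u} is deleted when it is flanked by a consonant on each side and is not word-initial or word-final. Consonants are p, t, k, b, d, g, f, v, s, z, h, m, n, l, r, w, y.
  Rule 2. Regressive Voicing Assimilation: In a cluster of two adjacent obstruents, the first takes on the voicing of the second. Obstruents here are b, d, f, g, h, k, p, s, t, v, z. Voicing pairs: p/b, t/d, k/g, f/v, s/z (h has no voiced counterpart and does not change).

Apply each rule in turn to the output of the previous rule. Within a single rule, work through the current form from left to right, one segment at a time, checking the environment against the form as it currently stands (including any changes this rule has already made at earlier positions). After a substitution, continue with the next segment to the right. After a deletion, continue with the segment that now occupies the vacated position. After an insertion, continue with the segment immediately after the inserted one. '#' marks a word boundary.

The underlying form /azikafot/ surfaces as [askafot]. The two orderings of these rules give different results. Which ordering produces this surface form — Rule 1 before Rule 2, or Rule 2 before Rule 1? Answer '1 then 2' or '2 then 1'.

Order 1 then 2:
  1 Syncope: [azikafot] → [azkafot]
  2 Regressive Voicing Assimilation: [azkafot] → [askafot]
  result: [askafot]
Order 2 then 1:
  2 Regressive Voicing Assimilation: no change — [azikafot]
  1 Syncope: [azikafot] → [azkafot]
  result: [azkafot]

1 then 2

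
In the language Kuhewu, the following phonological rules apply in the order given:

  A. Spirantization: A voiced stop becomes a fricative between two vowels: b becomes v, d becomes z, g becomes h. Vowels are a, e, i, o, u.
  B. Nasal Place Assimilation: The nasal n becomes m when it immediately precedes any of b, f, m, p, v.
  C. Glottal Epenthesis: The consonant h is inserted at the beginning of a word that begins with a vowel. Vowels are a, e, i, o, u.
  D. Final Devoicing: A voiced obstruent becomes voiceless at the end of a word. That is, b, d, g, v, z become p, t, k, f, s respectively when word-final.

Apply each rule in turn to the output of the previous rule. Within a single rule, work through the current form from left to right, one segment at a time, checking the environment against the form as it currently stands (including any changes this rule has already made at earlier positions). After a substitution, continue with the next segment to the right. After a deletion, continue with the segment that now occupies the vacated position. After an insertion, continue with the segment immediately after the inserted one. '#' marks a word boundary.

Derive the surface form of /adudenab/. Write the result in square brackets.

[hazuzenap]

A Spirantization: [adudenab] → [azuzenab]
B Nasal Place Assimilation: no change — [azuzenab]
C Glottal Epenthesis: [azuzenab] → [hazuzenab]
D Final Devoicing: [hazuzenab] → [hazuzenap]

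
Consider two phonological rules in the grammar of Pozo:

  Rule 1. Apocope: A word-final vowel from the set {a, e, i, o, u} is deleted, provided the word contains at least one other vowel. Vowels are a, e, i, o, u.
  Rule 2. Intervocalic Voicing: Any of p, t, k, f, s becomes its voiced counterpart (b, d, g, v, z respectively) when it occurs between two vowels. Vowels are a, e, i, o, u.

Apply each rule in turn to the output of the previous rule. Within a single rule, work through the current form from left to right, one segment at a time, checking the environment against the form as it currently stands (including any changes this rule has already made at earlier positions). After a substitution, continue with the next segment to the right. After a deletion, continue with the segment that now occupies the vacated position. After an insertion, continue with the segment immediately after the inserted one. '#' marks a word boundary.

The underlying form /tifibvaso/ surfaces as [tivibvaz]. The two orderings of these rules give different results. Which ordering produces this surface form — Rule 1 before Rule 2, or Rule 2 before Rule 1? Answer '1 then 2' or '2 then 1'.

Order 1 then 2:
  1 Apocope: [tifibvaso] → [tifibvas]
  2 Intervocalic Voicing: [tifibvas] → [tivibvas]
  result: [tivibvas]
Order 2 then 1:
  2 Intervocalic Voicing: [tifibvaso] → [tivibvazo]
  1 Apocope: [tivibvazo] → [tivibvaz]
  result: [tivibvaz]

2 then 1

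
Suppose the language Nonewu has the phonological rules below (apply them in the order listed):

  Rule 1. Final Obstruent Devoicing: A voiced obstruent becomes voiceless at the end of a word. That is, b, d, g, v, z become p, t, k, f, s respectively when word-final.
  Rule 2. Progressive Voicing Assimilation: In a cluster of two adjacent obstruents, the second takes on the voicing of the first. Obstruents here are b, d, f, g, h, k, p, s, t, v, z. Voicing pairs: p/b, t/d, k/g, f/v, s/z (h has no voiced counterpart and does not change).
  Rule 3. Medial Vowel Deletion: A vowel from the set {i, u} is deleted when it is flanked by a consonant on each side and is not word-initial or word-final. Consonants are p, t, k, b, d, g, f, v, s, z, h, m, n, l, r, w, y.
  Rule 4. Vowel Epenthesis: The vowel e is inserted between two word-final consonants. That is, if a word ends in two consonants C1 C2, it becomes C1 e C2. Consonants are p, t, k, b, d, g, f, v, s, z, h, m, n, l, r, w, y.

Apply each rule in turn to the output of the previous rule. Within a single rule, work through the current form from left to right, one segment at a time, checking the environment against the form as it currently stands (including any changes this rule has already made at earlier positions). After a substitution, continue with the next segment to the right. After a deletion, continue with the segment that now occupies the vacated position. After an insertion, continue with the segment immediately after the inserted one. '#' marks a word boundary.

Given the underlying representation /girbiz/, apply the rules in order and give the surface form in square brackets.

[grbes]

Rule 1 Final Obstruent Devoicing: [girbiz] → [girbis]
Rule 2 Progressive Voicing Assimilation: no change — [girbis]
Rule 3 Medial Vowel Deletion: [girbis] → [grbs]
Rule 4 Vowel Epenthesis: [grbs] → [grbes]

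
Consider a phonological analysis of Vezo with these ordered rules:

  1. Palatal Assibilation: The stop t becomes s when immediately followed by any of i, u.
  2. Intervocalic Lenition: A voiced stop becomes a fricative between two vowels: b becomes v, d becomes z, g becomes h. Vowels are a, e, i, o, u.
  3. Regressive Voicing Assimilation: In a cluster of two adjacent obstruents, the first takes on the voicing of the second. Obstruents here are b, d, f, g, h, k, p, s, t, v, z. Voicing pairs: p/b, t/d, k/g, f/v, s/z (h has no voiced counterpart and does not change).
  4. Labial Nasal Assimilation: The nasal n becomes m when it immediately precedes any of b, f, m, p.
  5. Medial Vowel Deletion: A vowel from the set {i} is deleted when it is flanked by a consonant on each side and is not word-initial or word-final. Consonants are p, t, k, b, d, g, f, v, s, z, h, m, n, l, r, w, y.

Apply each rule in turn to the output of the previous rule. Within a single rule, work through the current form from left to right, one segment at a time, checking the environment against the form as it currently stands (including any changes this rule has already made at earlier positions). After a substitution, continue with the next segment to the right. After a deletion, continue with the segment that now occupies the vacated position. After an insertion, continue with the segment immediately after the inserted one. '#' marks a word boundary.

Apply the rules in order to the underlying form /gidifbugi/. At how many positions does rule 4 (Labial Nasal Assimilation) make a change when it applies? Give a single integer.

1 Palatal Assibilation: no change — [gidifbugi]
2 Intervocalic Lenition: [gidifbugi] → [gizifbuhi]
3 Regressive Voicing Assimilation: [gizifbuhi] → [gizivbuhi]
4 Labial Nasal Assimilation: no change — [gizivbuhi]
5 Medial Vowel Deletion: [gizivbuhi] → [gzvbuhi]
Rule 4 changed 0 position(s).

0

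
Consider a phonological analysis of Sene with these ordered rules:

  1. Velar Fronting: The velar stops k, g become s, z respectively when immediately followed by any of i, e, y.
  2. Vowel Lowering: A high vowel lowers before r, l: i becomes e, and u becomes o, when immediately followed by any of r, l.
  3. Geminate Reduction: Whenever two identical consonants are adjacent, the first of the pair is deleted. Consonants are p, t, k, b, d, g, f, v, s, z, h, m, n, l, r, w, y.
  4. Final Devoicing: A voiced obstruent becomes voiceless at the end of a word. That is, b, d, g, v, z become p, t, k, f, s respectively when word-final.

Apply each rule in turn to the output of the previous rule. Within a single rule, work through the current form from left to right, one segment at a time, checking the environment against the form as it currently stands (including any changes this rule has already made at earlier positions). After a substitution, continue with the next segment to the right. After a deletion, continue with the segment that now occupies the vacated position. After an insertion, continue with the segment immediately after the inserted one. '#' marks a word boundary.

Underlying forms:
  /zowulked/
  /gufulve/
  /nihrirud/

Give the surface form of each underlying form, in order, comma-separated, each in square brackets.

[zowolset], [gufolve], [nihrerut]

/zowulked/:
  1 Velar Fronting: [zowulked] → [zowulsed]
  2 Vowel Lowering: [zowulsed] → [zowolsed]
  3 Geminate Reduction: no change — [zowolsed]
  4 Final Devoicing: [zowolsed] → [zowolset]
/gufulve/:
  1 Velar Fronting: no change — [gufulve]
  2 Vowel Lowering: [gufulve] → [gufolve]
  3 Geminate Reduction: no change — [gufolve]
  4 Final Devoicing: no change — [gufolve]
/nihrirud/:
  1 Velar Fronting: no change — [nihrirud]
  2 Vowel Lowering: [nihrirud] → [nihrerud]
  3 Geminate Reduction: no change — [nihrerud]
  4 Final Devoicing: [nihrerud] → [nihrerut]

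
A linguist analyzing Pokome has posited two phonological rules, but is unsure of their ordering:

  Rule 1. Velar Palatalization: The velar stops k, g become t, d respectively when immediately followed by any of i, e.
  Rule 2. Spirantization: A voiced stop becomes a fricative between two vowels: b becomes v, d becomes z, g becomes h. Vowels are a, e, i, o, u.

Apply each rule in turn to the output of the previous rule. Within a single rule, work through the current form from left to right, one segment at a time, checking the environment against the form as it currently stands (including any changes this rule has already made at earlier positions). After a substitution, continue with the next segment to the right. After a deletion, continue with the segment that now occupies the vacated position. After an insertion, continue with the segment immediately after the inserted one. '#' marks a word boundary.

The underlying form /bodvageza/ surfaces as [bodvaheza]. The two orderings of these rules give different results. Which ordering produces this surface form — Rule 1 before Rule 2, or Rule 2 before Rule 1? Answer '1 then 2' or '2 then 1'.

Order 1 then 2:
  1 Velar Palatalization: [bodvageza] → [bodvadeza]
  2 Spirantization: [bodvadeza] → [bodvazeza]
  result: [bodvazeza]
Order 2 then 1:
  2 Spirantization: [bodvageza] → [bodvaheza]
  1 Velar Palatalization: no change — [bodvaheza]
  result: [bodvaheza]

2 then 1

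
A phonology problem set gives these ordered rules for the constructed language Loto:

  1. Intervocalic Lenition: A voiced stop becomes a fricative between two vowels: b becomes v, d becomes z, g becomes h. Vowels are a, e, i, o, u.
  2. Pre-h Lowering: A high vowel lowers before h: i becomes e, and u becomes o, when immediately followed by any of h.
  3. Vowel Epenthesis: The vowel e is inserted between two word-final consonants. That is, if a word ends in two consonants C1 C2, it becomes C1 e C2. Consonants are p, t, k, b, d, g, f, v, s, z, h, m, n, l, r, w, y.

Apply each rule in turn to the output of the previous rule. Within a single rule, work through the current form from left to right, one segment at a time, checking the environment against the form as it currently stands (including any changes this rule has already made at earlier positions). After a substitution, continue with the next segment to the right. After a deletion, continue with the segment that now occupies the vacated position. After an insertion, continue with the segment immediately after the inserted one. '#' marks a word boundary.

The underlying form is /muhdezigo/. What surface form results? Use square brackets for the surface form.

[mohdezeho]

1 Intervocalic Lenition: [muhdezigo] → [muhdeziho]
2 Pre-h Lowering: [muhdeziho] → [mohdezeho]
3 Vowel Epenthesis: no change — [mohdezeho]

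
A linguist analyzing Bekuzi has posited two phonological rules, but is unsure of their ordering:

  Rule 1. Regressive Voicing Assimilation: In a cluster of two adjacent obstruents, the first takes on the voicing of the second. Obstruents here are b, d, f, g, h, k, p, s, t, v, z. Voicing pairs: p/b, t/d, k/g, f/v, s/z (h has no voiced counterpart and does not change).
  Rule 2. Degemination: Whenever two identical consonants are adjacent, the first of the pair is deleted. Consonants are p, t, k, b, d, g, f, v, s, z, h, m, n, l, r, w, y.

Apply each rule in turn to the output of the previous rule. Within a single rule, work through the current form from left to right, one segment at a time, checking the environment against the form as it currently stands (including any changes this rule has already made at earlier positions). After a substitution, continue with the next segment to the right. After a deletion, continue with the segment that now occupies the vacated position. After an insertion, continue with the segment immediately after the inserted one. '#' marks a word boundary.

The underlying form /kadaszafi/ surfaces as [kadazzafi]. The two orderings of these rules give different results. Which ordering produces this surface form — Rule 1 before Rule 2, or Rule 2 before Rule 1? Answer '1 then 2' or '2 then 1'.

Order 1 then 2:
  1 Regressive Voicing Assimilation: [kadaszafi] → [kadazzafi]
  2 Degemination: [kadazzafi] → [kadazafi]
  result: [kadazafi]
Order 2 then 1:
  2 Degemination: no change — [kadaszafi]
  1 Regressive Voicing Assimilation: [kadaszafi] → [kadazzafi]
  result: [kadazzafi]

2 then 1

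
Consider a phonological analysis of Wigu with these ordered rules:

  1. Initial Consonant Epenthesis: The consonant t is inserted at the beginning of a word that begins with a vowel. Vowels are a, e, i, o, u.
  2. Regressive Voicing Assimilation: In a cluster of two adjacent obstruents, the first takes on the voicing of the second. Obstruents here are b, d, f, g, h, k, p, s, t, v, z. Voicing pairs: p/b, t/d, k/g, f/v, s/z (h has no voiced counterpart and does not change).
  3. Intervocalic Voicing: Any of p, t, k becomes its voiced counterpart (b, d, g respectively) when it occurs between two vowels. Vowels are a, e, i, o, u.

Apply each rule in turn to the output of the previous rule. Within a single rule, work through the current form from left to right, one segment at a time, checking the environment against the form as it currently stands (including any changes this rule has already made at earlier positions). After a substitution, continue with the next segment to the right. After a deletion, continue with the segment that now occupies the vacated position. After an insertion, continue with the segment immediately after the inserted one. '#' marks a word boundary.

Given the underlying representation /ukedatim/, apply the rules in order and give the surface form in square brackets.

[tugedadim]

1 Initial Consonant Epenthesis: [ukedatim] → [tukedatim]
2 Regressive Voicing Assimilation: no change — [tukedatim]
3 Intervocalic Voicing: [tukedatim] → [tugedadim]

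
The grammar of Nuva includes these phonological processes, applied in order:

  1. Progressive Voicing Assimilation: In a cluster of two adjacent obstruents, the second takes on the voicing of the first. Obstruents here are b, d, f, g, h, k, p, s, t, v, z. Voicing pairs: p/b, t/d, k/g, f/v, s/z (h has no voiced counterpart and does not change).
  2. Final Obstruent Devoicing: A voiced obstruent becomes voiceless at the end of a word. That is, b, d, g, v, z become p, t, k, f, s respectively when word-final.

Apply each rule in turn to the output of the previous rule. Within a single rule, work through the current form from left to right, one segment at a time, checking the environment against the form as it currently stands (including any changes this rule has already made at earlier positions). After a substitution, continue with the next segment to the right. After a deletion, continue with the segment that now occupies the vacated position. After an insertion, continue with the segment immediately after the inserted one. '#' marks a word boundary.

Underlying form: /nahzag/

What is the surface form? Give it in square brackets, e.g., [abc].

1 Progressive Voicing Assimilation: [nahzag] → [nahsag]
2 Final Obstruent Devoicing: [nahsag] → [nahsak]

[nahsak]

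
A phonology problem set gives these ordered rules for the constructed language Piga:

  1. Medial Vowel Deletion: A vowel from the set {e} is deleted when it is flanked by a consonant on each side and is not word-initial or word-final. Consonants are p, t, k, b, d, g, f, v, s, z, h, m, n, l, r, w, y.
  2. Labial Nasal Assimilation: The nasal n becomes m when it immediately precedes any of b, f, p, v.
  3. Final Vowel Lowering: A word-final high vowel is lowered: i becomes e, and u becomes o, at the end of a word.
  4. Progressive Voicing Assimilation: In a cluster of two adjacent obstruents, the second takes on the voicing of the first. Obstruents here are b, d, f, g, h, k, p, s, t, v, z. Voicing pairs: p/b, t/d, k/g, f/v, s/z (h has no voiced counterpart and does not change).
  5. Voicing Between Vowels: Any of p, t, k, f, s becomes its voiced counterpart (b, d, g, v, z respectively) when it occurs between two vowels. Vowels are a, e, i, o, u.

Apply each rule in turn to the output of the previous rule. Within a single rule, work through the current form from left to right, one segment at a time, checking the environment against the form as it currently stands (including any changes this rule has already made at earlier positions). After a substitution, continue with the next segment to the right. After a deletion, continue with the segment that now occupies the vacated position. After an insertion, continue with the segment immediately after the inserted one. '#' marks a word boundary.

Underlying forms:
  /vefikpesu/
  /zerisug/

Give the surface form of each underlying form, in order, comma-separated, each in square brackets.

/vefikpesu/:
  1 Medial Vowel Deletion: [vefikpesu] → [vfikpsu]
  2 Labial Nasal Assimilation: no change — [vfikpsu]
  3 Final Vowel Lowering: [vfikpsu] → [vfikpso]
  4 Progressive Voicing Assimilation: [vfikpso] → [vvikpso]
  5 Voicing Between Vowels: no change — [vvikpso]
/zerisug/:
  1 Medial Vowel Deletion: [zerisug] → [zrisug]
  2 Labial Nasal Assimilation: no change — [zrisug]
  3 Final Vowel Lowering: no change — [zrisug]
  4 Progressive Voicing Assimilation: no change — [zrisug]
  5 Voicing Between Vowels: [zrisug] → [zrizug]

[vvikpso], [zrizug]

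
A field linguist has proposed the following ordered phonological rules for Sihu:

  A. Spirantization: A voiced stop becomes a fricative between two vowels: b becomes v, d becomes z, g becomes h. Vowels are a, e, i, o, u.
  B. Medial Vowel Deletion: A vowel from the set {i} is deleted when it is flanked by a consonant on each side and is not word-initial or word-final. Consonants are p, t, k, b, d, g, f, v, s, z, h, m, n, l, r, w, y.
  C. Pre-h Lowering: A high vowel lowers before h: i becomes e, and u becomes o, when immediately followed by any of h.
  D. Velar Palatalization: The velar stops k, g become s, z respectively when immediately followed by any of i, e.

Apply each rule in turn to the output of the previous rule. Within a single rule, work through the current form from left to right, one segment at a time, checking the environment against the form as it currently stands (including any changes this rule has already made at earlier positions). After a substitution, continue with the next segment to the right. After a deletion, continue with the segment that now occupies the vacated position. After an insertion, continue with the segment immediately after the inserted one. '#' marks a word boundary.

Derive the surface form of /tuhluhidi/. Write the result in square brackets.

[tohlohzi]

A Spirantization: [tuhluhidi] → [tuhluhizi]
B Medial Vowel Deletion: [tuhluhizi] → [tuhluhzi]
C Pre-h Lowering: [tuhluhzi] → [tohlohzi]
D Velar Palatalization: no change — [tohlohzi]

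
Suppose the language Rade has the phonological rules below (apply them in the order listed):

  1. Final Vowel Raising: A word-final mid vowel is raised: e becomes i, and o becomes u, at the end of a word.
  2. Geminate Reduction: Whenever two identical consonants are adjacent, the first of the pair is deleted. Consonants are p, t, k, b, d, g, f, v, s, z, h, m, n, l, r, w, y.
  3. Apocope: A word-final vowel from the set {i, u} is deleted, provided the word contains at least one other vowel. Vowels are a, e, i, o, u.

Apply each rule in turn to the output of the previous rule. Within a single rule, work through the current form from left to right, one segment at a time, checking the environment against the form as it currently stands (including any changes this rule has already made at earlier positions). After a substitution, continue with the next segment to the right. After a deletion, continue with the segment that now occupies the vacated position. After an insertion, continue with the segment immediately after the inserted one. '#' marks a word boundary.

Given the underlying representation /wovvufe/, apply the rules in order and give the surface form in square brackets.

1 Final Vowel Raising: [wovvufe] → [wovvufi]
2 Geminate Reduction: [wovvufi] → [wovufi]
3 Apocope: [wovufi] → [wovuf]

[wovuf]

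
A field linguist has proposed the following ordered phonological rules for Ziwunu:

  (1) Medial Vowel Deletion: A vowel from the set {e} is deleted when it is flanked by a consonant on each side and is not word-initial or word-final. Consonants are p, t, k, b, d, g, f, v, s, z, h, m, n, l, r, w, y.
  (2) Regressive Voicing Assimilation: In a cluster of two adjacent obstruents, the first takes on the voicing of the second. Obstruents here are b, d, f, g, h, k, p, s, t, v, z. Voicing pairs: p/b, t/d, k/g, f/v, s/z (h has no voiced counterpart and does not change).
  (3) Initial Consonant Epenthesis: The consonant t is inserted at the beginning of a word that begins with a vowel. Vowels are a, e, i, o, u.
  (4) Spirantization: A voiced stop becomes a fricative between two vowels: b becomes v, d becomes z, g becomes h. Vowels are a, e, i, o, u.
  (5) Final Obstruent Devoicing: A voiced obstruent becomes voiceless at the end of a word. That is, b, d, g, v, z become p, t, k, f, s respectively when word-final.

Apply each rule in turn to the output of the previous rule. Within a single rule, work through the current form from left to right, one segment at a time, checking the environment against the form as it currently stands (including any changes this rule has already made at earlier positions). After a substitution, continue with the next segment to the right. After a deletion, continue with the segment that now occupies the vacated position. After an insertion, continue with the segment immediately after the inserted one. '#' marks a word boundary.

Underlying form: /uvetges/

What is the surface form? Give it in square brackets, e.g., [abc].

[tufdks]

(1) Medial Vowel Deletion: [uvetges] → [uvtgs]
(2) Regressive Voicing Assimilation: [uvtgs] → [ufdks]
(3) Initial Consonant Epenthesis: [ufdks] → [tufdks]
(4) Spirantization: no change — [tufdks]
(5) Final Obstruent Devoicing: no change — [tufdks]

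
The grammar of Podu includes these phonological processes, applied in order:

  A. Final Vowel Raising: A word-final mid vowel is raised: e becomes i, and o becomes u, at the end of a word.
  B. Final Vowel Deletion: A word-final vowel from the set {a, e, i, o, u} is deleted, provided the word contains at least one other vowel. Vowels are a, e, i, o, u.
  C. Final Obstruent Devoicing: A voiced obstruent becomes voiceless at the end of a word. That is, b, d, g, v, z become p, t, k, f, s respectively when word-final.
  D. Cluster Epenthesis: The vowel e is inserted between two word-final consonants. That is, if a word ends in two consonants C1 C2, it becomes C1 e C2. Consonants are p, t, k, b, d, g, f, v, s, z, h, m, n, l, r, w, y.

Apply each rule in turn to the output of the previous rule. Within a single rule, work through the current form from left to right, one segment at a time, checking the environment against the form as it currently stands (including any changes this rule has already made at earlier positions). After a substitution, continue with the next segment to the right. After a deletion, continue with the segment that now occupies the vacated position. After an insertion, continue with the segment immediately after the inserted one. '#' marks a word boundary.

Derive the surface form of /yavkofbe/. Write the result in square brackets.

[yavkofep]

A Final Vowel Raising: [yavkofbe] → [yavkofbi]
B Final Vowel Deletion: [yavkofbi] → [yavkofb]
C Final Obstruent Devoicing: [yavkofb] → [yavkofp]
D Cluster Epenthesis: [yavkofp] → [yavkofep]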